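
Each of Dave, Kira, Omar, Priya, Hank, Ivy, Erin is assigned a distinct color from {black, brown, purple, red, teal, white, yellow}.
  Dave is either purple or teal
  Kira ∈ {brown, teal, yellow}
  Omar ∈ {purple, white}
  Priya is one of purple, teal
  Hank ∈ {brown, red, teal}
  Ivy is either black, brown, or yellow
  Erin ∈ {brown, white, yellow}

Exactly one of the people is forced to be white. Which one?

The 7 variables together cover exactly {black, brown, purple, red, teal, white, yellow} — 7 values for 7 variables — and black appears only in Ivy's list, so Ivy = black.
The 6 still-open variables draw from only 6 values {brown, purple, red, teal, white, yellow}, so each is used; only Hank can be red, hence Hank = red.
Dave and Priya between them cover only {purple, teal} — a naked pair. Remove those values from Kira, Omar.
So white goes to Omar.

Omar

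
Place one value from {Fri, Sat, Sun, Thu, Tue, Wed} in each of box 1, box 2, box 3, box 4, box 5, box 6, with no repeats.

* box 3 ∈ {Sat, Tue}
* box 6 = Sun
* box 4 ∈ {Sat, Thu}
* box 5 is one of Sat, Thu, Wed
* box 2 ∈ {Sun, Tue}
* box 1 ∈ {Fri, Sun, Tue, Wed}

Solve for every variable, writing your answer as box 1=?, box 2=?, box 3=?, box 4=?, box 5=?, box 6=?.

box 6 has just one choice, so box 6 = Sun. So box 1, box 2 can't be Sun.
box 2's domain is down to {Tue}, so box 2 = Tue. Remove Tue from box 1, box 3.
box 3 has just one choice, so box 3 = Sat. Remove Sat from box 4, box 5.
That leaves box 4 = Thu. Eliminate Thu elsewhere: box 5.
That leaves box 5 = Wed. Strike Wed from box 1.
That leaves box 1 = Fri.

box 1=Fri, box 2=Tue, box 3=Sat, box 4=Thu, box 5=Wed, box 6=Sun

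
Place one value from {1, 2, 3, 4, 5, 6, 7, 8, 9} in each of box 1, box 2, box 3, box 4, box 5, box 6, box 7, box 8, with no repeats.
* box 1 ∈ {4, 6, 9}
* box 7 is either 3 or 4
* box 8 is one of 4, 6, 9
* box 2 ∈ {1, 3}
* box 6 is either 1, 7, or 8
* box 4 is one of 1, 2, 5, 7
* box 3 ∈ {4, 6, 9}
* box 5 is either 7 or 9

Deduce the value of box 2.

box 1, box 3, box 8 share exactly the 3 values {4, 6, 9}; by pigeonhole those values go to them, so strike 4, 6, 9 from box 5, box 7.
box 5 must be 7 (only option left). Eliminate 7 elsewhere: box 4, box 6.
box 7's domain is down to {3}, so box 7 = 3. So box 2 can't be 3.
So box 2 = 1.

1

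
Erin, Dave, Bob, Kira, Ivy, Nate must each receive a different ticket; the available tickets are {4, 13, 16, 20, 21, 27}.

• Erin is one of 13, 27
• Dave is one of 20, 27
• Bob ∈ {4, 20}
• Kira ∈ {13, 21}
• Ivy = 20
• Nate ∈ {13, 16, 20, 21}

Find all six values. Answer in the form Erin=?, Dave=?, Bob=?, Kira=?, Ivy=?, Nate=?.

Ivy has just one choice, so Ivy = 20. Eliminate 20 elsewhere: Dave, Bob, Nate.
That leaves Dave = 27. So Erin can't be 27.
Bob's domain is down to {4}, so Bob = 4.
Erin has just one choice, so Erin = 13. Strike 13 from Kira, Nate.
Kira's domain is down to {21}, so Kira = 21. Strike 21 from Nate.
Nate has just one choice, so Nate = 16.

Erin=13, Dave=27, Bob=4, Kira=21, Ivy=20, Nate=16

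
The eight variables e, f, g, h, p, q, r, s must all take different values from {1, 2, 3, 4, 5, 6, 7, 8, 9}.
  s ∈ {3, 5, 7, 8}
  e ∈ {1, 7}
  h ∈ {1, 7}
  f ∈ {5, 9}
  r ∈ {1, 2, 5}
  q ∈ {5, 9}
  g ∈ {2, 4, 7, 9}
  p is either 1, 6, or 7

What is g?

The 2 variables e and h are confined to {1, 7}, which locks those values in; drop them from g, p, r, s.
p's domain is down to {6}, so p = 6.
f and q share exactly the 2 values {5, 9}; by pigeonhole those values go to them, so strike 5, 9 from g, r, s.
r has just one choice, so r = 2. So g can't be 2.
So g = 4.

4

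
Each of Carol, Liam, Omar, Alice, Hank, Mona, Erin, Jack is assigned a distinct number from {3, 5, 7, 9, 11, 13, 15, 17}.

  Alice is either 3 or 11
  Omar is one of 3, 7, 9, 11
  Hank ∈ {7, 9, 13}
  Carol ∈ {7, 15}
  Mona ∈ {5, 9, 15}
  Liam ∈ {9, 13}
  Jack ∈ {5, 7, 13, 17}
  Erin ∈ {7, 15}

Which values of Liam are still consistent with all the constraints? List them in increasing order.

9, 13

The 8 variables draw from only 8 values {3, 5, 7, 9, 11, 13, 15, 17}, so each is used; only Jack can be 17, hence Jack = 17.
Among the 7 still-open variables, 5 fits only Mona (and all 7 values in {3, 5, 7, 9, 11, 13, 15} must be used), so Mona = 5.
The 2 variables Carol and Erin are confined to {7, 15}, which locks those values in; drop them from Omar, Hank.
Liam and Hank between them cover only {9, 13} — a naked pair. Remove those values from Omar.
No further eliminations apply; Liam can still be any of 9, 13.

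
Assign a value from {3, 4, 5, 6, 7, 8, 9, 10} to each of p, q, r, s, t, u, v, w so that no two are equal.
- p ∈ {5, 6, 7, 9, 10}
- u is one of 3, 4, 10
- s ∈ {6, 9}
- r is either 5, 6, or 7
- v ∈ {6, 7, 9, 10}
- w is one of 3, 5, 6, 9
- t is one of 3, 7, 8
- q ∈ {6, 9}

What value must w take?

The 8 variables together cover exactly {3, 4, 5, 6, 7, 8, 9, 10} — 8 values for 8 variables — and 4 appears only in u's list, so u = 4.
The 7 still-open variables draw from only 7 values {3, 5, 6, 7, 8, 9, 10}, so each is used; only t can be 8, hence t = 8.
The 6 still-open variables together cover exactly {3, 5, 6, 7, 9, 10} — 6 values for 6 variables — and 3 appears only in w's list, so w = 3.

3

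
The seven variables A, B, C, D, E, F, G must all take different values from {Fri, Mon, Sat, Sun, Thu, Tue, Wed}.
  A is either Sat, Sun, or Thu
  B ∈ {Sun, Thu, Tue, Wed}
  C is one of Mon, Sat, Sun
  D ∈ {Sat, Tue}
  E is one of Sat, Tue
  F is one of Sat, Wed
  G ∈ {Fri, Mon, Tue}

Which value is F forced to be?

Wed

The 7 variables together cover exactly {Fri, Mon, Sat, Sun, Thu, Tue, Wed} — 7 values for 7 variables — and Fri appears only in G's list, so G = Fri.
The 6 still-open variables together cover exactly {Mon, Sat, Sun, Thu, Tue, Wed} — 6 values for 6 variables — and Mon appears only in C's list, so C = Mon.
D and E between them cover only {Sat, Tue} — a naked pair. Remove those values from A, B, F.
So F = Wed.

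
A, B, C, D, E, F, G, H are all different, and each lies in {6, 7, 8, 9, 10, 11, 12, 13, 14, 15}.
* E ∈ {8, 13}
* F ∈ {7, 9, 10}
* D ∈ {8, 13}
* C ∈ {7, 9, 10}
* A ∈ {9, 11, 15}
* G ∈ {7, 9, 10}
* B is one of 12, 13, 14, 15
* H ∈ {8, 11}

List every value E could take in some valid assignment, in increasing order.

D and E share exactly the 2 values {8, 13}; by pigeonhole those values go to them, so strike 8, 13 from B, H.
H's domain is down to {11}, so H = 11. Remove 11 from A.
C, F, G share exactly the 3 values {7, 9, 10}; by pigeonhole those values go to them, so strike 7, 9, 10 from A.
A must be 15 (only option left). Strike 15 from B.
No further eliminations apply; E can still be any of 8, 13.

8, 13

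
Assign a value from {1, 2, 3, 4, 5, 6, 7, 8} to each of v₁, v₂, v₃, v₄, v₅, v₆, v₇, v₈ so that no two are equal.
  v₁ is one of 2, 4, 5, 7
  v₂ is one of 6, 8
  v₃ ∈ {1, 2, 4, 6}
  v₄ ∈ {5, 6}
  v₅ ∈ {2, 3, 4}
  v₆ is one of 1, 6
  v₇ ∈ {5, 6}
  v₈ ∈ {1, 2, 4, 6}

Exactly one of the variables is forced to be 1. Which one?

The 8 variables draw from only 8 values {1, 2, 3, 4, 5, 6, 7, 8}, so each is used; only v₅ can be 3, hence v₅ = 3.
The 7 still-open variables draw from only 7 values {1, 2, 4, 5, 6, 7, 8}, so each is used; only v₁ can be 7, hence v₁ = 7.
Among the 6 still-open variables, 8 fits only v₂ (and all 6 values in {1, 2, 4, 5, 6, 8} must be used), so v₂ = 8.
v₄ and v₇ share exactly the 2 values {5, 6}; by pigeonhole those values go to them, so strike 5, 6 from v₃, v₆, v₈.
So 1 goes to v₆.

v₆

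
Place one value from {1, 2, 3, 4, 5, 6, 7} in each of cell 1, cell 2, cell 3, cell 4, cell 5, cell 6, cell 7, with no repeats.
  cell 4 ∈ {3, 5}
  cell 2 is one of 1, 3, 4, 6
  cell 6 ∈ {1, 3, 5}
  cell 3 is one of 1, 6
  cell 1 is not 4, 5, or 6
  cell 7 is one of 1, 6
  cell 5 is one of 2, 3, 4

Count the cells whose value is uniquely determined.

The 7 variables together cover exactly {1, 2, 3, 4, 5, 6, 7} — 7 values for 7 variables — and 7 appears only in cell 1's list, so cell 1 = 7.
Among the 6 still-open variables, 2 fits only cell 5 (and all 6 values in {1, 2, 3, 4, 5, 6} must be used), so cell 5 = 2.
Among the 5 still-open variables, 4 fits only cell 2 (and all 5 values in {1, 3, 4, 5, 6} must be used), so cell 2 = 4.
cell 3 and cell 7 between them cover only {1, 6} — a naked pair. Remove those values from cell 6.
Determined: cell 1=7, cell 2=4, cell 5=2. The other cells each still have more than one consistent value. That makes 3.

3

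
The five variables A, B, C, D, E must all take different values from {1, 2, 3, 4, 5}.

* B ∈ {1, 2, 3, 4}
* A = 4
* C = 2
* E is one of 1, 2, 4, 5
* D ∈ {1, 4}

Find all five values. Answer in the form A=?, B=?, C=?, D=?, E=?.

A has just one choice, so A = 4. Remove 4 from B, D, E.
That leaves C = 2. So B, E can't be 2.
D's domain is down to {1}, so D = 1. Strike 1 from B, E.
E must be 5 (only option left).
B has just one choice, so B = 3.

A=4, B=3, C=2, D=1, E=5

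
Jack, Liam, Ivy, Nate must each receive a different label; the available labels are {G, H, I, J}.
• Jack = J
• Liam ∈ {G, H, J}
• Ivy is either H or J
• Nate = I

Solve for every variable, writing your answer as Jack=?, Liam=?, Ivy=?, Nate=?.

Jack=J, Liam=G, Ivy=H, Nate=I

Jack has just one choice, so Jack = J. Strike J from Liam, Ivy.
Ivy must be H (only option left). So Liam can't be H.
Nate's domain is down to {I}, so Nate = I.
Liam's domain is down to {G}, so Liam = G.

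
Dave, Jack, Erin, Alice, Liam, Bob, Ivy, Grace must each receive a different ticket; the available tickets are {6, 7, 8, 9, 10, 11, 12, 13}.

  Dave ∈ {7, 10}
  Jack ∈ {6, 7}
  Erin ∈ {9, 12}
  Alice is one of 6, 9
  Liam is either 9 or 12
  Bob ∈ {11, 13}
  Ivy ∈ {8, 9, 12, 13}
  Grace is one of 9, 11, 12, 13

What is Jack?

Among the 8 variables, 8 fits only Ivy (and all 8 values in {6, 7, 8, 9, 10, 11, 12, 13} must be used), so Ivy = 8.
Among the 7 still-open variables, 10 fits only Dave (and all 7 values in {6, 7, 9, 10, 11, 12, 13} must be used), so Dave = 10.
The 6 still-open variables together cover exactly {6, 7, 9, 11, 12, 13} — 6 values for 6 variables — and 7 appears only in Jack's list, so Jack = 7.

7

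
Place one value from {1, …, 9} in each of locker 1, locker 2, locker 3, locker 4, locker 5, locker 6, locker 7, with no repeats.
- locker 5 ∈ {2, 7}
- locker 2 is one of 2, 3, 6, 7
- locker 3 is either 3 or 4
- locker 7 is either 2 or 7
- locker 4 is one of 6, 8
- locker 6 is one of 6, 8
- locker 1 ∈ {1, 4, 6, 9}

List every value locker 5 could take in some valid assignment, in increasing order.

2, 7

locker 4 and locker 6 share exactly the 2 values {6, 8}; by pigeonhole those values go to them, so strike 6, 8 from locker 1, locker 2.
The 2 variables locker 5 and locker 7 are confined to {2, 7}, which locks those values in; drop them from locker 2.
locker 2 has just one choice, so locker 2 = 3. So locker 3 can't be 3.
locker 3 has just one choice, so locker 3 = 4. Eliminate 4 elsewhere: locker 1.
No further eliminations apply; locker 5 can still be any of 2, 7.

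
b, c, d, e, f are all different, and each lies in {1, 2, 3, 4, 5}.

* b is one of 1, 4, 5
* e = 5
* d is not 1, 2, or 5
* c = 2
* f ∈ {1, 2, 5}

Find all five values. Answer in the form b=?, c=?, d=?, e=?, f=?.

c's domain is down to {2}, so c = 2. Eliminate 2 elsewhere: f.
That leaves e = 5. So b, f can't be 5.
f must be 1 (only option left). Remove 1 from b.
That leaves b = 4. Strike 4 from d.
That leaves d = 3.

b=4, c=2, d=3, e=5, f=1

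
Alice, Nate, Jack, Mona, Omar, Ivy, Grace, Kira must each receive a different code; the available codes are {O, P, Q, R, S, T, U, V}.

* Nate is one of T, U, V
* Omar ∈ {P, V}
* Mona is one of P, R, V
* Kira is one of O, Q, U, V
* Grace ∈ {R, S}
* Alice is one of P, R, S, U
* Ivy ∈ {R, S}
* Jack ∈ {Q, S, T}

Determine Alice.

The 8 variables draw from only 8 values {O, P, Q, R, S, T, U, V}, so each is used; only Kira can be O, hence Kira = O.
Among the 7 still-open variables, Q fits only Jack (and all 7 values in {P, Q, R, S, T, U, V} must be used), so Jack = Q.
Among the 6 still-open variables, T fits only Nate (and all 6 values in {P, R, S, T, U, V} must be used), so Nate = T.
The 5 still-open variables draw from only 5 values {P, R, S, U, V}, so each is used; only Alice can be U, hence Alice = U.

U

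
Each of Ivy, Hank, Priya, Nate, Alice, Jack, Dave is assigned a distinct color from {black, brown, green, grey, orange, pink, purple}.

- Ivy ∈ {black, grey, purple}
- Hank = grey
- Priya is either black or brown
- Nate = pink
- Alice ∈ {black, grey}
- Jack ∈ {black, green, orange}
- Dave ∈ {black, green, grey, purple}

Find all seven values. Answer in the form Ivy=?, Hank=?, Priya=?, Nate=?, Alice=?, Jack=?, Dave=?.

Ivy=purple, Hank=grey, Priya=brown, Nate=pink, Alice=black, Jack=orange, Dave=green

Hank's domain is down to {grey}, so Hank = grey. Eliminate grey elsewhere: Ivy, Alice, Dave.
Nate's domain is down to {pink}, so Nate = pink.
That leaves Alice = black. Eliminate black elsewhere: Ivy, Priya, Jack, Dave.
Ivy's domain is down to {purple}, so Ivy = purple. Remove purple from Dave.
That leaves Priya = brown.
Dave has just one choice, so Dave = green. Eliminate green elsewhere: Jack.
Jack has just one choice, so Jack = orange.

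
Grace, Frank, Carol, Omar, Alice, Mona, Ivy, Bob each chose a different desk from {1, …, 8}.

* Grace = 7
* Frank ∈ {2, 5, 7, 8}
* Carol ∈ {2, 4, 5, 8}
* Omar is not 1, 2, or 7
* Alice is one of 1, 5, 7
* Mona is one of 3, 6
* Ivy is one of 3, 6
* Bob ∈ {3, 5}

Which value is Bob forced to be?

Grace has just one choice, so Grace = 7. Strike 7 from Frank, Alice.
The 7 still-open variables together cover exactly {1, 2, 3, 4, 5, 6, 8} — 7 values for 7 variables — and 1 appears only in Alice's list, so Alice = 1.
Mona and Ivy between them cover only {3, 6} — a naked pair. Remove those values from Omar, Bob.
So Bob = 5.

5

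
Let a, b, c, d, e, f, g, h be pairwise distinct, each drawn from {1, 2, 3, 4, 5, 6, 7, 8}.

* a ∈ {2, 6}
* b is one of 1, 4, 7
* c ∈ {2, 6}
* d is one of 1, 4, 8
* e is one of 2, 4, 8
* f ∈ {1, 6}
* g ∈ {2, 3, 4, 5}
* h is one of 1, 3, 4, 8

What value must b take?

Among the 8 variables, 5 fits only g (and all 8 values in {1, 2, 3, 4, 5, 6, 7, 8} must be used), so g = 5.
The 7 still-open variables draw from only 7 values {1, 2, 3, 4, 6, 7, 8}, so each is used; only h can be 3, hence h = 3.
The 6 still-open variables together cover exactly {1, 2, 4, 6, 7, 8} — 6 values for 6 variables — and 7 appears only in b's list, so b = 7.

7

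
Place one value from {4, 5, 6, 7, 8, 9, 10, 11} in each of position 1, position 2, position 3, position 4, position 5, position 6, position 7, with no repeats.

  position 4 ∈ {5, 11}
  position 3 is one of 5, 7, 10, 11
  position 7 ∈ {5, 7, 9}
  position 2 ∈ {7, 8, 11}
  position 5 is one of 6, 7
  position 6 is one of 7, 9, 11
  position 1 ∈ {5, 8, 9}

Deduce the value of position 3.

The 7 variables draw from only 7 values {5, 6, 7, 8, 9, 10, 11}, so each is used; only position 5 can be 6, hence position 5 = 6.
The 6 still-open variables draw from only 6 values {5, 7, 8, 9, 10, 11}, so each is used; only position 3 can be 10, hence position 3 = 10.

10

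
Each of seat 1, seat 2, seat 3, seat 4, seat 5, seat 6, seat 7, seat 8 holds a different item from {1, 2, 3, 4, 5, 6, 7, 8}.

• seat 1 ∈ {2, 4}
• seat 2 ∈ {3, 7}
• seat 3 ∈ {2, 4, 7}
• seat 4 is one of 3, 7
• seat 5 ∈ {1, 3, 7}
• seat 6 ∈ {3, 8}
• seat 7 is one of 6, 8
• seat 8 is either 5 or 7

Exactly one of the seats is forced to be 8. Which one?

seat 6

The 8 variables together cover exactly {1, 2, 3, 4, 5, 6, 7, 8} — 8 values for 8 variables — and 1 appears only in seat 5's list, so seat 5 = 1.
Among the 7 still-open variables, 5 fits only seat 8 (and all 7 values in {2, 3, 4, 5, 6, 7, 8} must be used), so seat 8 = 5.
Among the 6 still-open variables, 6 fits only seat 7 (and all 6 values in {2, 3, 4, 6, 7, 8} must be used), so seat 7 = 6.
The 5 still-open variables draw from only 5 values {2, 3, 4, 7, 8}, so each is used; only seat 6 can be 8, hence seat 6 = 8.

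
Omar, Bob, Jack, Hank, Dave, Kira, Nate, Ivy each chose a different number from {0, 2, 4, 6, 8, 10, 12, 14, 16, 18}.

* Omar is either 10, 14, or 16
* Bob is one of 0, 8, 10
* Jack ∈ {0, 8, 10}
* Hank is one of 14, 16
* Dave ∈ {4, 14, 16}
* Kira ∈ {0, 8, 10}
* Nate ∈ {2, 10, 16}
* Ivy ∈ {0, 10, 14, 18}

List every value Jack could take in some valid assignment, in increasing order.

The 8 variables draw from only 8 values {0, 2, 4, 8, 10, 14, 16, 18}, so each is used; only Nate can be 2, hence Nate = 2.
The 7 still-open variables together cover exactly {0, 4, 8, 10, 14, 16, 18} — 7 values for 7 variables — and 4 appears only in Dave's list, so Dave = 4.
The 6 still-open variables together cover exactly {0, 8, 10, 14, 16, 18} — 6 values for 6 variables — and 18 appears only in Ivy's list, so Ivy = 18.
Bob, Jack, Kira between them cover only {0, 8, 10} — a naked triple. Remove those values from Omar.
No further eliminations apply; Jack can still be any of 0, 8, 10.

0, 8, 10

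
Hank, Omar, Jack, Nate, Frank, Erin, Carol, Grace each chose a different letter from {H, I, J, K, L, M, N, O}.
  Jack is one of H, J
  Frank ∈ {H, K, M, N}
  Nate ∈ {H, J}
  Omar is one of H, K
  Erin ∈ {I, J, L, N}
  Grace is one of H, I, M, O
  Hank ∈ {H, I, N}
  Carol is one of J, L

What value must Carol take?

Among the 8 variables, O fits only Grace (and all 8 values in {H, I, J, K, L, M, N, O} must be used), so Grace = O.
The 7 still-open variables draw from only 7 values {H, I, J, K, L, M, N}, so each is used; only Frank can be M, hence Frank = M.
The 6 still-open variables together cover exactly {H, I, J, K, L, N} — 6 values for 6 variables — and K appears only in Omar's list, so Omar = K.
Jack and Nate between them cover only {H, J} — a naked pair. Remove those values from Hank, Erin, Carol.
So Carol = L.

L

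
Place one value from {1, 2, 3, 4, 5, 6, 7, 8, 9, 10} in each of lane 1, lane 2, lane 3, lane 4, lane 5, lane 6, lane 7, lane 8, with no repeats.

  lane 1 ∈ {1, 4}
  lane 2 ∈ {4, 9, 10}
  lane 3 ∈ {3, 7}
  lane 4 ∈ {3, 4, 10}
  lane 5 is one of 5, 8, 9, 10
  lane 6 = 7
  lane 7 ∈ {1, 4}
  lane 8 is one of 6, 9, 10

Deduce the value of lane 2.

9

lane 6's domain is down to {7}, so lane 6 = 7. So lane 3 can't be 7.
lane 3 has just one choice, so lane 3 = 3. Strike 3 from lane 4.
The 2 variables lane 1 and lane 7 are confined to {1, 4}, which locks those values in; drop them from lane 2, lane 4.
That leaves lane 4 = 10. Eliminate 10 elsewhere: lane 2, lane 5, lane 8.
So lane 2 = 9.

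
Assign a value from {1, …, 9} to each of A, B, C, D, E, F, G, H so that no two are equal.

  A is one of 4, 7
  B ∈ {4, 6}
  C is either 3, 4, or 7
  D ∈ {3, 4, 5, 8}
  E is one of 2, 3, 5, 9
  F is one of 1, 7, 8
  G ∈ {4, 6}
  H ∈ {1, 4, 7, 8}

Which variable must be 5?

The 2 variables B and G are confined to {4, 6}, which locks those values in; drop them from A, C, D, H.
A must be 7 (only option left). Strike 7 from C, F, H.
C must be 3 (only option left). Eliminate 3 elsewhere: D, E.
F and H between them cover only {1, 8} — a naked pair. Remove those values from D.
So 5 goes to D.

D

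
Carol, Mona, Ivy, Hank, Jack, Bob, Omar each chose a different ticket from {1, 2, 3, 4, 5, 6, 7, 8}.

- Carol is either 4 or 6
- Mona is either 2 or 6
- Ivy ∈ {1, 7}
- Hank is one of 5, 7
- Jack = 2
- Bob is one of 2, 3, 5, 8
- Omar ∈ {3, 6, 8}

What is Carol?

4

Jack must be 2 (only option left). So Mona, Bob can't be 2.
Mona has just one choice, so Mona = 6. Eliminate 6 elsewhere: Carol, Omar.
So Carol = 4.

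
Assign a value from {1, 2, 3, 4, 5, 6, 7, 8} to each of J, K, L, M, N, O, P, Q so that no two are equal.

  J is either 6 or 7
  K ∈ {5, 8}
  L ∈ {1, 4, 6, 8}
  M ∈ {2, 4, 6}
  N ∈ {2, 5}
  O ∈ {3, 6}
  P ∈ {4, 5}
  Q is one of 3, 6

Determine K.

8

The 8 variables together cover exactly {1, 2, 3, 4, 5, 6, 7, 8} — 8 values for 8 variables — and 1 appears only in L's list, so L = 1.
Among the 7 still-open variables, 7 fits only J (and all 7 values in {2, 3, 4, 5, 6, 7, 8} must be used), so J = 7.
The 6 still-open variables draw from only 6 values {2, 3, 4, 5, 6, 8}, so each is used; only K can be 8, hence K = 8.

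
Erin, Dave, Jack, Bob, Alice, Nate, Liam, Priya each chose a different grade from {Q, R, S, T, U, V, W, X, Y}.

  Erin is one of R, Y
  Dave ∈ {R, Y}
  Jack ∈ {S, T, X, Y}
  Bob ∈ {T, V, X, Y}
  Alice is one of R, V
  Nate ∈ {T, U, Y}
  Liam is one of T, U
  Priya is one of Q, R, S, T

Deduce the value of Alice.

V

The 8 variables together cover exactly {Q, R, S, T, U, V, X, Y} — 8 values for 8 variables — and Q appears only in Priya's list, so Priya = Q.
Among the 7 still-open variables, S fits only Jack (and all 7 values in {R, S, T, U, V, X, Y} must be used), so Jack = S.
The 6 still-open variables together cover exactly {R, T, U, V, X, Y} — 6 values for 6 variables — and X appears only in Bob's list, so Bob = X.
The 5 still-open variables together cover exactly {R, T, U, V, Y} — 5 values for 5 variables — and V appears only in Alice's list, so Alice = V.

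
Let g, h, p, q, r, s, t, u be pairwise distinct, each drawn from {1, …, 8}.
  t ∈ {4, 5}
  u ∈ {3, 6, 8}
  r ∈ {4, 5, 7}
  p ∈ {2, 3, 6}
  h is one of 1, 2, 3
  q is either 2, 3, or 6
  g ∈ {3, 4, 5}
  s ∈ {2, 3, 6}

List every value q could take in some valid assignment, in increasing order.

The 8 variables together cover exactly {1, 2, 3, 4, 5, 6, 7, 8} — 8 values for 8 variables — and 1 appears only in h's list, so h = 1.
The 7 still-open variables draw from only 7 values {2, 3, 4, 5, 6, 7, 8}, so each is used; only r can be 7, hence r = 7.
Among the 6 still-open variables, 8 fits only u (and all 6 values in {2, 3, 4, 5, 6, 8} must be used), so u = 8.
The 3 variables p, q, s are confined to {2, 3, 6}, which locks those values in; drop them from g.
No further eliminations apply; q can still be any of 2, 3, 6.

2, 3, 6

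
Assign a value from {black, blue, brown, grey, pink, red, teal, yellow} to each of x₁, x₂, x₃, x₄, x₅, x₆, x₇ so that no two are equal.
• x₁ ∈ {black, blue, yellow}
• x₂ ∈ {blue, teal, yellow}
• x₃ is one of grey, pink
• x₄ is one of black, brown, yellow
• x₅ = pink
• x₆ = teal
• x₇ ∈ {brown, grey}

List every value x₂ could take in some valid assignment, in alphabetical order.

blue, yellow

x₅ has just one choice, so x₅ = pink. Strike pink from x₃.
x₆ must be teal (only option left). Strike teal from x₂.
x₃ has just one choice, so x₃ = grey. Strike grey from x₇.
x₇'s domain is down to {brown}, so x₇ = brown. Strike brown from x₄.
No further eliminations apply; x₂ can still be any of blue, yellow.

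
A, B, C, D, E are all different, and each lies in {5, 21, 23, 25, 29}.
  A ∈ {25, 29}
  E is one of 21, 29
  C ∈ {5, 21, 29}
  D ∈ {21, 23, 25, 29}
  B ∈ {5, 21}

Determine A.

25

The 5 variables draw from only 5 values {5, 21, 23, 25, 29}, so each is used; only D can be 23, hence D = 23.
Among the 4 still-open variables, 25 fits only A (and all 4 values in {5, 21, 25, 29} must be used), so A = 25.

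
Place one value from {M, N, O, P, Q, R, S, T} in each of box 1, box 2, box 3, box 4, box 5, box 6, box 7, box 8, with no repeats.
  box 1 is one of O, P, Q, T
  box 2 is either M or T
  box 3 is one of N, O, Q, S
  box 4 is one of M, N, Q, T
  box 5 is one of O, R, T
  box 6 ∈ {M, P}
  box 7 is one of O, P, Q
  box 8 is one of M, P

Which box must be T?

The 8 variables together cover exactly {M, N, O, P, Q, R, S, T} — 8 values for 8 variables — and R appears only in box 5's list, so box 5 = R.
Among the 7 still-open variables, S fits only box 3 (and all 7 values in {M, N, O, P, Q, S, T} must be used), so box 3 = S.
Among the 6 still-open variables, N fits only box 4 (and all 6 values in {M, N, O, P, Q, T} must be used), so box 4 = N.
box 6 and box 8 share exactly the 2 values {M, P}; by pigeonhole those values go to them, so strike M, P from box 1, box 2, box 7.
So T goes to box 2.

box 2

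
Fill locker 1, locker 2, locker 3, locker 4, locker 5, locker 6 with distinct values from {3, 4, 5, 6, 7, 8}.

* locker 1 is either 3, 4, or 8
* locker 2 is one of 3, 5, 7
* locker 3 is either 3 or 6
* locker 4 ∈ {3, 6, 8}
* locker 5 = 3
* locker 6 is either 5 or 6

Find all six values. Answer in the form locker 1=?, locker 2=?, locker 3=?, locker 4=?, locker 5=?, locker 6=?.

locker 5 must be 3 (only option left). Eliminate 3 elsewhere: locker 1, locker 2, locker 3, locker 4.
locker 3 has just one choice, so locker 3 = 6. So locker 4, locker 6 can't be 6.
locker 4 must be 8 (only option left). Eliminate 8 elsewhere: locker 1.
locker 6's domain is down to {5}, so locker 6 = 5. Remove 5 from locker 2.
locker 1 must be 4 (only option left).
locker 2 must be 7 (only option left).

locker 1=4, locker 2=7, locker 3=6, locker 4=8, locker 5=3, locker 6=5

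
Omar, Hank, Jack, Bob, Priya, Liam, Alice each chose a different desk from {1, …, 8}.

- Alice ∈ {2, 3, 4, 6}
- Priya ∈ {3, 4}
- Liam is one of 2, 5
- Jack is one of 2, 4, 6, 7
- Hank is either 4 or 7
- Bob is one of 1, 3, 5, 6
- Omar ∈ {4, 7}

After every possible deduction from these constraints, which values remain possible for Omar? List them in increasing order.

Among the 7 variables, 1 fits only Bob (and all 7 values in {1, 2, 3, 4, 5, 6, 7} must be used), so Bob = 1.
Among the 6 still-open variables, 5 fits only Liam (and all 6 values in {2, 3, 4, 5, 6, 7} must be used), so Liam = 5.
Omar and Hank share exactly the 2 values {4, 7}; by pigeonhole those values go to them, so strike 4, 7 from Jack, Priya, Alice.
That leaves Priya = 3. So Alice can't be 3.
No further eliminations apply; Omar can still be any of 4, 7.

4, 7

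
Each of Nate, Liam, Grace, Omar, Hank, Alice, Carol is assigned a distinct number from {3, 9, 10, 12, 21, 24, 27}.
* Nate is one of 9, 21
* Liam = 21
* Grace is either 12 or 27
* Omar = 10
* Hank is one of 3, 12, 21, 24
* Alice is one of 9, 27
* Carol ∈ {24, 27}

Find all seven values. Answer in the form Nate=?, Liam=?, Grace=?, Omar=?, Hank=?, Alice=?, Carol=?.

Nate=9, Liam=21, Grace=12, Omar=10, Hank=3, Alice=27, Carol=24

Liam has just one choice, so Liam = 21. Eliminate 21 elsewhere: Nate, Hank.
Omar has just one choice, so Omar = 10.
Nate's domain is down to {9}, so Nate = 9. Remove 9 from Alice.
That leaves Alice = 27. So Grace, Carol can't be 27.
Carol has just one choice, so Carol = 24. So Hank can't be 24.
That leaves Grace = 12. Remove 12 from Hank.
Hank has just one choice, so Hank = 3.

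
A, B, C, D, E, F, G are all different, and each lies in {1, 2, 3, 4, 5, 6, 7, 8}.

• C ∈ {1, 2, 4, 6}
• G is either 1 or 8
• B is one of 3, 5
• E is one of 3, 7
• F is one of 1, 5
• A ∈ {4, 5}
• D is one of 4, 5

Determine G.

A and D share exactly the 2 values {4, 5}; by pigeonhole those values go to them, so strike 4, 5 from B, C, F.
B has just one choice, so B = 3. Eliminate 3 elsewhere: E.
That leaves E = 7.
That leaves F = 1. So C, G can't be 1.
So G = 8.

8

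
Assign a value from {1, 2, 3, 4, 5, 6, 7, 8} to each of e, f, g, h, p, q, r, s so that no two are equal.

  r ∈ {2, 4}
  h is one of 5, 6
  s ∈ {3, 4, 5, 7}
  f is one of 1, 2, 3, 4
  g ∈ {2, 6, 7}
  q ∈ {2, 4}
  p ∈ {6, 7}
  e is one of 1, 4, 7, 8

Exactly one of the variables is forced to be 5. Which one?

h

The 8 variables draw from only 8 values {1, 2, 3, 4, 5, 6, 7, 8}, so each is used; only e can be 8, hence e = 8.
The 7 still-open variables together cover exactly {1, 2, 3, 4, 5, 6, 7} — 7 values for 7 variables — and 1 appears only in f's list, so f = 1.
Among the 6 still-open variables, 3 fits only s (and all 6 values in {2, 3, 4, 5, 6, 7} must be used), so s = 3.
The 5 still-open variables draw from only 5 values {2, 4, 5, 6, 7}, so each is used; only h can be 5, hence h = 5.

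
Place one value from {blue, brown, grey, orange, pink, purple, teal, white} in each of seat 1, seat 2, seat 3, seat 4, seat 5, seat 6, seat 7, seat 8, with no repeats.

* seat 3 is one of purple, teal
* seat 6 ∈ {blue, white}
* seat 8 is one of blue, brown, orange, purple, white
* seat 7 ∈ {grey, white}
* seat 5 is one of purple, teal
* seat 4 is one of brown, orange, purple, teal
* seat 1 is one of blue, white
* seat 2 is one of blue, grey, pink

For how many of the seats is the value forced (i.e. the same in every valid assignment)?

2

Among the 8 variables, pink fits only seat 2 (and all 8 values in {blue, brown, grey, orange, pink, purple, teal, white} must be used), so seat 2 = pink.
The 7 still-open variables together cover exactly {blue, brown, grey, orange, purple, teal, white} — 7 values for 7 variables — and grey appears only in seat 7's list, so seat 7 = grey.
seat 1 and seat 6 share exactly the 2 values {blue, white}; by pigeonhole those values go to them, so strike blue, white from seat 8.
The 2 variables seat 3 and seat 5 are confined to {purple, teal}, which locks those values in; drop them from seat 4, seat 8.
Determined: seat 2=pink, seat 7=grey. The other seats each still have more than one consistent value. That makes 2.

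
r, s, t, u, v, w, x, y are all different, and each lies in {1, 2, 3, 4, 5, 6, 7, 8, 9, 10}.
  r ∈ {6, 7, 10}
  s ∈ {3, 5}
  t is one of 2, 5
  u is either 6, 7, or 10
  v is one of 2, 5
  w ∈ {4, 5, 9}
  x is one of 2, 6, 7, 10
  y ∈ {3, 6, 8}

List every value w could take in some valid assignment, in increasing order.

4, 9

The 2 variables t and v are confined to {2, 5}, which locks those values in; drop them from s, w, x.
That leaves s = 3. Strike 3 from y.
r, u, x between them cover only {6, 7, 10} — a naked triple. Remove those values from y.
y must be 8 (only option left).
No further eliminations apply; w can still be any of 4, 9.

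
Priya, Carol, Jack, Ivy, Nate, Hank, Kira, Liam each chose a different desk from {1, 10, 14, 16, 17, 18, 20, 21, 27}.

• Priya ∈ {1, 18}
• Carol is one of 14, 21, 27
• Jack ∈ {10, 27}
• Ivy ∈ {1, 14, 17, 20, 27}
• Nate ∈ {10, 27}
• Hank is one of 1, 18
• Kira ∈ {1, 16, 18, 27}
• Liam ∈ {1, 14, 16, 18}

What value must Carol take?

The 2 variables Priya and Hank are confined to {1, 18}, which locks those values in; drop them from Ivy, Kira, Liam.
Jack and Nate between them cover only {10, 27} — a naked pair. Remove those values from Carol, Ivy, Kira.
That leaves Kira = 16. So Liam can't be 16.
Liam has just one choice, so Liam = 14. Remove 14 from Carol, Ivy.
So Carol = 21.

21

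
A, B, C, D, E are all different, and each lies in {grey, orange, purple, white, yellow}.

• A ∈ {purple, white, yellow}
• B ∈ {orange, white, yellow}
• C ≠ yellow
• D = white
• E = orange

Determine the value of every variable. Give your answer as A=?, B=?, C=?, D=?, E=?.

D must be white (only option left). Remove white from A, B, C.
E has just one choice, so E = orange. So B, C can't be orange.
B has just one choice, so B = yellow. Strike yellow from A.
A must be purple (only option left). Eliminate purple elsewhere: C.
C's domain is down to {grey}, so C = grey.

A=purple, B=yellow, C=grey, D=white, E=orange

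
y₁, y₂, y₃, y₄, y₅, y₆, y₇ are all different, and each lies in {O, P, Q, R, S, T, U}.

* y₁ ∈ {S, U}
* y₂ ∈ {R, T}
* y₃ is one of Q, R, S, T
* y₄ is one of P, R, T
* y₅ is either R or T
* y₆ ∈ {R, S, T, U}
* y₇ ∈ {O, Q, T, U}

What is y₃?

Q

The 7 variables draw from only 7 values {O, P, Q, R, S, T, U}, so each is used; only y₇ can be O, hence y₇ = O.
The 6 still-open variables draw from only 6 values {P, Q, R, S, T, U}, so each is used; only y₄ can be P, hence y₄ = P.
The 5 still-open variables together cover exactly {Q, R, S, T, U} — 5 values for 5 variables — and Q appears only in y₃'s list, so y₃ = Q.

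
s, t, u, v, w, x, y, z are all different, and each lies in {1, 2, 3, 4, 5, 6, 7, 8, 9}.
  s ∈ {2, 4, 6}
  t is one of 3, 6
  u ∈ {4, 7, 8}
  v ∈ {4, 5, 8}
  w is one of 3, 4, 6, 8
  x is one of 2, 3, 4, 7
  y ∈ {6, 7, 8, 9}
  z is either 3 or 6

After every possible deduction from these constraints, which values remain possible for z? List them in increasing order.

The 8 variables draw from only 8 values {2, 3, 4, 5, 6, 7, 8, 9}, so each is used; only v can be 5, hence v = 5.
The 7 still-open variables together cover exactly {2, 3, 4, 6, 7, 8, 9} — 7 values for 7 variables — and 9 appears only in y's list, so y = 9.
The 2 variables t and z are confined to {3, 6}, which locks those values in; drop them from s, w, x.
No further eliminations apply; z can still be any of 3, 6.

3, 6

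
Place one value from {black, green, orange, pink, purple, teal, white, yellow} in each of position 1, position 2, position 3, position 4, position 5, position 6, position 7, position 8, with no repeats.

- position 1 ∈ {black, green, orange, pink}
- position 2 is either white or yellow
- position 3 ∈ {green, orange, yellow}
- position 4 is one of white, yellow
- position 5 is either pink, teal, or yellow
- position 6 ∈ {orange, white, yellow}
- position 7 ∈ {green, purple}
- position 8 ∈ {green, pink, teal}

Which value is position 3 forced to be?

The 8 variables together cover exactly {black, green, orange, pink, purple, teal, white, yellow} — 8 values for 8 variables — and black appears only in position 1's list, so position 1 = black.
The 7 still-open variables draw from only 7 values {green, orange, pink, purple, teal, white, yellow}, so each is used; only position 7 can be purple, hence position 7 = purple.
The 2 variables position 2 and position 4 are confined to {white, yellow}, which locks those values in; drop them from position 3, position 5, position 6.
position 6's domain is down to {orange}, so position 6 = orange. So position 3 can't be orange.
So position 3 = green.

green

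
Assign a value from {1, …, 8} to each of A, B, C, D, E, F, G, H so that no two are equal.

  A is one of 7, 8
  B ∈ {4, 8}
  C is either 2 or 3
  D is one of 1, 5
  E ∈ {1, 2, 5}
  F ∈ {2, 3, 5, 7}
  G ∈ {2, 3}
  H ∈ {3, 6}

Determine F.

7

Among the 8 variables, 4 fits only B (and all 8 values in {1, 2, 3, 4, 5, 6, 7, 8} must be used), so B = 4.
The 7 still-open variables draw from only 7 values {1, 2, 3, 5, 6, 7, 8}, so each is used; only H can be 6, hence H = 6.
The 6 still-open variables draw from only 6 values {1, 2, 3, 5, 7, 8}, so each is used; only A can be 8, hence A = 8.
The 5 still-open variables together cover exactly {1, 2, 3, 5, 7} — 5 values for 5 variables — and 7 appears only in F's list, so F = 7.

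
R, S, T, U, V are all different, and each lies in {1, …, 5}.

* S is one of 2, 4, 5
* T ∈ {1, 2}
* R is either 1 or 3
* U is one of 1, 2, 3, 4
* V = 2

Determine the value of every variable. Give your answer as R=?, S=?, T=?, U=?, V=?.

V must be 2 (only option left). Remove 2 from S, T, U.
T must be 1 (only option left). Remove 1 from R, U.
R must be 3 (only option left). Strike 3 from U.
U must be 4 (only option left). Strike 4 from S.
S's domain is down to {5}, so S = 5.

R=3, S=5, T=1, U=4, V=2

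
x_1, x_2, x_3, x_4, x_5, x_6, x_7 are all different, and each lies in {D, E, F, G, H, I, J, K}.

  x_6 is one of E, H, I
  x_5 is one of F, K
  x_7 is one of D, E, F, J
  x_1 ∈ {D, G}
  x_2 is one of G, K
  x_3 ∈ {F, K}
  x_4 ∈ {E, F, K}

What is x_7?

The 2 variables x_3 and x_5 are confined to {F, K}, which locks those values in; drop them from x_2, x_4, x_7.
x_2 must be G (only option left). So x_1 can't be G.
x_4's domain is down to {E}, so x_4 = E. Strike E from x_6, x_7.
That leaves x_1 = D. So x_7 can't be D.
So x_7 = J.

J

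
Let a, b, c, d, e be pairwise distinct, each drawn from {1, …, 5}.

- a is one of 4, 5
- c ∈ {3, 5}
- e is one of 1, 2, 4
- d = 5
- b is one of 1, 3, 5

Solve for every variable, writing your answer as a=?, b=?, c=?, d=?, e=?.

a=4, b=1, c=3, d=5, e=2

d has just one choice, so d = 5. Strike 5 from a, b, c.
That leaves a = 4. Strike 4 from e.
That leaves c = 3. Remove 3 from b.
b's domain is down to {1}, so b = 1. So e can't be 1.
e must be 2 (only option left).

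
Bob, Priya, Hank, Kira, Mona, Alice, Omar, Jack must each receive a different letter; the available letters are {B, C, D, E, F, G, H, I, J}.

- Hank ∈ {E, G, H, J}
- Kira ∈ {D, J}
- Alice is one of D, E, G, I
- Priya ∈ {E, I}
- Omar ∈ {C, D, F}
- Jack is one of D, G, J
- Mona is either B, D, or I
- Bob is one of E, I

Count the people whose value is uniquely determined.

2

Bob and Priya share exactly the 2 values {E, I}; by pigeonhole those values go to them, so strike E, I from Hank, Mona, Alice.
The 3 variables Kira, Alice, Jack are confined to {D, G, J}, which locks those values in; drop them from Hank, Mona, Omar.
Hank must be H (only option left).
Mona has just one choice, so Mona = B.
Determined: Hank=H, Mona=B. The other people each still have more than one consistent value. That makes 2.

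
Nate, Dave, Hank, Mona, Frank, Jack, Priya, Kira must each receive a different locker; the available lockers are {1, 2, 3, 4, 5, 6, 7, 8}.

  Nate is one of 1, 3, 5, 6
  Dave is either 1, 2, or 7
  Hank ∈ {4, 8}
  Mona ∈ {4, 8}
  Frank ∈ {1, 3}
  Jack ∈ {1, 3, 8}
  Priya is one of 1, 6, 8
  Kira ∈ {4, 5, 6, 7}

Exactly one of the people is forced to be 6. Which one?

The 8 variables draw from only 8 values {1, 2, 3, 4, 5, 6, 7, 8}, so each is used; only Dave can be 2, hence Dave = 2.
Among the 7 still-open variables, 7 fits only Kira (and all 7 values in {1, 3, 4, 5, 6, 7, 8} must be used), so Kira = 7.
The 6 still-open variables draw from only 6 values {1, 3, 4, 5, 6, 8}, so each is used; only Nate can be 5, hence Nate = 5.
The 5 still-open variables together cover exactly {1, 3, 4, 6, 8} — 5 values for 5 variables — and 6 appears only in Priya's list, so Priya = 6.

Priya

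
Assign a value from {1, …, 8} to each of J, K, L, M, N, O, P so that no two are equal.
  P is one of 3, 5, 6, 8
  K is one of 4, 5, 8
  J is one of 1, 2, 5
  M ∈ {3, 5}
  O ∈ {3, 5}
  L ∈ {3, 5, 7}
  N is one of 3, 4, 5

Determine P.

6

M and O between them cover only {3, 5} — a naked pair. Remove those values from J, K, L, N, P.
L has just one choice, so L = 7.
N's domain is down to {4}, so N = 4. So K can't be 4.
K must be 8 (only option left). Strike 8 from P.
So P = 6.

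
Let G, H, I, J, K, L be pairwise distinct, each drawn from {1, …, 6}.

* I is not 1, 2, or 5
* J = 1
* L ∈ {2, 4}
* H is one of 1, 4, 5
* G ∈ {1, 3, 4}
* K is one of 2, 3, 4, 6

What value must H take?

J's domain is down to {1}, so J = 1. Remove 1 from G, H.
The 5 still-open variables draw from only 5 values {2, 3, 4, 5, 6}, so each is used; only H can be 5, hence H = 5.

5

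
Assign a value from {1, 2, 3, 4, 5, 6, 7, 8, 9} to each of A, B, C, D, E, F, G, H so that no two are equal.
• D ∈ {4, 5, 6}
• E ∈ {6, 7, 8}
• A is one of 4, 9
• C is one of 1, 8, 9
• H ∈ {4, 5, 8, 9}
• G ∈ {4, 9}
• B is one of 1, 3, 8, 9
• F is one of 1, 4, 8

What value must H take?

The 8 variables together cover exactly {1, 3, 4, 5, 6, 7, 8, 9} — 8 values for 8 variables — and 3 appears only in B's list, so B = 3.
The 7 still-open variables draw from only 7 values {1, 4, 5, 6, 7, 8, 9}, so each is used; only E can be 7, hence E = 7.
The 6 still-open variables together cover exactly {1, 4, 5, 6, 8, 9} — 6 values for 6 variables — and 6 appears only in D's list, so D = 6.
The 5 still-open variables draw from only 5 values {1, 4, 5, 8, 9}, so each is used; only H can be 5, hence H = 5.

5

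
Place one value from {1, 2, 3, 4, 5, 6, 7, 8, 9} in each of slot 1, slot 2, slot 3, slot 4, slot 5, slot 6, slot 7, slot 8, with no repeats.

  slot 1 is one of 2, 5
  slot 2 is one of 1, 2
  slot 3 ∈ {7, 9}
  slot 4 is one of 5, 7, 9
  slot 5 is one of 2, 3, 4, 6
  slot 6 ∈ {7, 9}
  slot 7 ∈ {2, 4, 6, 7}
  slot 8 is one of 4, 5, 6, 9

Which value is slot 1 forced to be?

The 8 variables together cover exactly {1, 2, 3, 4, 5, 6, 7, 9} — 8 values for 8 variables — and 1 appears only in slot 2's list, so slot 2 = 1.
The 7 still-open variables together cover exactly {2, 3, 4, 5, 6, 7, 9} — 7 values for 7 variables — and 3 appears only in slot 5's list, so slot 5 = 3.
slot 3 and slot 6 share exactly the 2 values {7, 9}; by pigeonhole those values go to them, so strike 7, 9 from slot 4, slot 7, slot 8.
slot 4 must be 5 (only option left). Eliminate 5 elsewhere: slot 1, slot 8.
So slot 1 = 2.

2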